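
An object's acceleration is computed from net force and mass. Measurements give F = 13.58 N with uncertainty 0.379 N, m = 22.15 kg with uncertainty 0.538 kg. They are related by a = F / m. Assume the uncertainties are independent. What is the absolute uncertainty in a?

0.0227 m/s^2

Each factor contributes (exponent × relative error)² to (δa/a)²:
  (1·δF/F)² = (1×0.0279)² = 0.000779;  (-1·δm/m)² = (-1×0.0243)² = 0.000590
δa/a = √(0.00137) = 0.0370
a = 0.6131 m/s^2, so δa = 0.0370 × 0.6131 = 0.0227 m/s^2.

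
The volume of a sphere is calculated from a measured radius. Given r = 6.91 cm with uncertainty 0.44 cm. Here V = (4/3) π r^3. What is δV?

264 cm^3

Products/powers → add relative errors in quadrature, weighted by exponent:
  (3·δr/r)² = (3×0.0637)² = 0.0365
δV/V = √(0.0365) = 0.191
V = 1380 cm^3, so δV = 0.191 × 1380 = 264 cm^3.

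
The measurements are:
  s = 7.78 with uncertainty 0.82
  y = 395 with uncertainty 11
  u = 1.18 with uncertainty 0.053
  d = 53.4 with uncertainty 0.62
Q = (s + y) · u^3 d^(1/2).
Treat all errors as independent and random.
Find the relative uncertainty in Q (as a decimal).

0.138

Let w = s + y = 403. δw = √(δs² + δy²) = √(0.672 + 121) = 11.0, so δw/w = 0.0274.
Q is then a monomial in w, u, d:
δQ/Q = √((δw/w)² + (3·δu/u)² + (½·δd/d)²) = √(0.000750 + 0.0182 + 3.37e-05) = 0.138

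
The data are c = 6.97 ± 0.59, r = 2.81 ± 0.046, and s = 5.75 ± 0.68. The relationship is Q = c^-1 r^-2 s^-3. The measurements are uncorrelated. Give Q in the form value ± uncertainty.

(9.56 ± 3.50) × 10^-5

Since Q is a product/quotient, work with relative uncertainties:
  (-1·δc/c)² = (-1×0.0846)² = 0.00717;  (-2·δr/r)² = (-2×0.0164)² = 0.00107;  (-3·δs/s)² = (-3×0.118)² = 0.126
δQ/Q = √(0.134) = 0.366
Q = 9.56e-05, so δQ = 0.366 × 9.56e-05 = 3.5e-05.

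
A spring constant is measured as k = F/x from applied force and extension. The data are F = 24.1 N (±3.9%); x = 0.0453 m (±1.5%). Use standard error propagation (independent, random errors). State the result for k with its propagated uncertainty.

532 ± 22.2 N/m

Each factor contributes (exponent × relative error)² to (δk/k)²:
  (1·δF/F)² = (1×0.0390)² = 0.00152;  (-1·δx/x)² = (-1×0.0150)² = 0.000225
δk/k = √(0.00175) = 0.0418
k = 532 N/m, so δk = 0.0418 × 532 = 22.2 N/m.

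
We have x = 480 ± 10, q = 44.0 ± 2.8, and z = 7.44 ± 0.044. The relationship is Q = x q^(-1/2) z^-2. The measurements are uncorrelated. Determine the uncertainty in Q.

Q is a product of powers, so relative uncertainties combine in quadrature:
  (1·δx/x)² = (1×0.0208)² = 0.000434;  (−½·δq/q)² = (-0.5×0.0636)² = 0.00101;  (-2·δz/z)² = (-2×0.00591)² = 0.000140
δQ/Q = √(0.00159) = 0.0398
Q = 1.31, so δQ = 0.0398 × 1.31 = 0.0521.

0.0521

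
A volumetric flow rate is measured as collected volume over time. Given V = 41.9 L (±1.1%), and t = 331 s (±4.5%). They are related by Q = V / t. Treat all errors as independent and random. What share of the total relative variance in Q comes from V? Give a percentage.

5.64%

(δQ/Q)² = (1·δV/V)² + (-1·δt/t)²
  V term: (1×0.0110)² = 0.000121
  t term: (-1×0.0450)² = 0.00202
Total = 0.00215. Share from V = 0.000121/0.00215 = 0.0564.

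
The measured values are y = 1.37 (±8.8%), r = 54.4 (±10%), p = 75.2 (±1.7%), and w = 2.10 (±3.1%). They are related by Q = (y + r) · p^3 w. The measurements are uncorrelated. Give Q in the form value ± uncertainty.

Let u = y + r = 55.8. δu = √(δy² + δr²) = √(0.0145 + 29.6) = 5.44, so δu/u = 0.0976.
Q is then a monomial in u, p, w:
δQ/Q = √((δu/u)² + (3·δp/p)² + (1·δw/w)²) = √(0.00952 + 0.00260 + 0.000961) = 0.114
Q = 4.98e+07, so δQ = 0.114 × 4.98e+07 = 5.7e+06.

(4.98 ± 0.570) × 10^7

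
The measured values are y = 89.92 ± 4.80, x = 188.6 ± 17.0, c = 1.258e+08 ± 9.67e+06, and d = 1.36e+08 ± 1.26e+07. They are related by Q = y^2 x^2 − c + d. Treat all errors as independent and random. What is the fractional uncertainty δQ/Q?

Let p = y^2·x^2 = 2.876e+08. δp/p = √((2·δy/y)² + (2·δx/x)²) = √(0.0114 + 0.0325) = 0.210, so δp = 6.03e+07.
Q = p − c + d: δQ = √(δp² + δc² + δd²) = √(3.63e+15 + 9.35e+13 + 1.59e+14) = 6.23e+07
Q = 2.978e+08, so δQ/Q = 6.23e+07/2.978e+08 = 0.209.

0.209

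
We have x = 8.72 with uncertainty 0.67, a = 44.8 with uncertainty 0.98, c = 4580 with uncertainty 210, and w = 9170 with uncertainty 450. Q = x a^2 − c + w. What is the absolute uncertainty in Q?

1630

Let p = x·a^2 = 17500. δp/p = √((1·δx/x)² + (2·δa/a)²) = √(0.00590 + 0.00191) = 0.0884, so δp = 1550.
Q = p − c + w: δQ = √(δp² + δc² + δw²) = √(2.39e+06 + 44100 + 2.02e+05) = 1630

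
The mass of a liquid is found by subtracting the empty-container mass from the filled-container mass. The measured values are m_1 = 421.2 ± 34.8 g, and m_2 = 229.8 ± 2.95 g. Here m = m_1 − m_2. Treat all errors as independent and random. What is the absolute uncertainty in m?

Sums and differences: (δm)² = Σ (cᵢ δxᵢ)².
  (δm_1)² = 1210;  (δm_2)² = 8.70
δm = √(1220) = 34.9 g

34.9 g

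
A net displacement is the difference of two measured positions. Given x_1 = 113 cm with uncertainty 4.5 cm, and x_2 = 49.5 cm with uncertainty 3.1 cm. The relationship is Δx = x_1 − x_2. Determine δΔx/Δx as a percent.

Each term contributes (cᵢ δxᵢ)² to (δΔx)²:
  (δx_1)² = 20.2;  (δx_2)² = 9.61
δΔx = √(29.9) = 5.46 cm
Δx = 63.5 cm, so δΔx/Δx = 5.46/63.5 = 0.0861.

8.61%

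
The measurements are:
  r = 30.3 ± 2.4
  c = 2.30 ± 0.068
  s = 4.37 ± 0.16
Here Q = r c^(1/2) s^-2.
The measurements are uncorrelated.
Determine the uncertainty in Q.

For a monomial Q ∝ r, c^(1/2), s^-2, fractional errors add in quadrature:
  (1·δr/r)² = (1×0.0792)² = 0.00627;  (½·δc/c)² = (0.5×0.0296)² = 0.000219;  (-2·δs/s)² = (-2×0.0366)² = 0.00536
δQ/Q = √(0.0119) = 0.109
Q = 2.41, so δQ = 0.109 × 2.41 = 0.262.

0.262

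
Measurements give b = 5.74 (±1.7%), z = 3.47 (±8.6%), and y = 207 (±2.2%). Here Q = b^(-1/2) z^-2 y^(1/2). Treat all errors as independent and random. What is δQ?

0.0861

For a monomial Q ∝ b^(-1/2), z^-2, y^(1/2), fractional errors add in quadrature:
  (−½·δb/b)² = (-0.5×0.0170)² = 7.23e-05;  (-2·δz/z)² = (-2×0.0860)² = 0.0296;  (½·δy/y)² = (0.5×0.0220)² = 0.000121
δQ/Q = √(0.0298) = 0.173
Q = 0.499, so δQ = 0.173 × 0.499 = 0.0861.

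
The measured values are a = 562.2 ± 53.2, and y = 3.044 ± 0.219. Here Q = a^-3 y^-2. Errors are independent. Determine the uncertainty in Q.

Products/powers → add relative errors in quadrature, weighted by exponent:
  (-3·δa/a)² = (-3×0.0946)² = 0.0806;  (-2·δy/y)² = (-2×0.0719)² = 0.0207
δQ/Q = √(0.101) = 0.318
Q = 6.073e-10, so δQ = 0.318 × 6.073e-10 = 1.93e-10.

1.93e-10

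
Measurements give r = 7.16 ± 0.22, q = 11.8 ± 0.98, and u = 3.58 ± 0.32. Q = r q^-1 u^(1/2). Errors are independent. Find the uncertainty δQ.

0.114

Products/powers → add relative errors in quadrature, weighted by exponent:
  (1·δr/r)² = (1×0.0307)² = 0.000944;  (-1·δq/q)² = (-1×0.0831)² = 0.00690;  (½·δu/u)² = (0.5×0.0894)² = 0.00200
δQ/Q = √(0.00984) = 0.0992
Q = 1.15, so δQ = 0.0992 × 1.15 = 0.114.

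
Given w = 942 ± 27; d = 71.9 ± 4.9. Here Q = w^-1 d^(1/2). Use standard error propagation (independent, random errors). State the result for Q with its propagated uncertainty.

0.00900 ± 0.000401

Each factor contributes (exponent × relative error)² to (δQ/Q)²:
  (-1·δw/w)² = (-1×0.0287)² = 0.000822;  (½·δd/d)² = (0.5×0.0682)² = 0.00116
δQ/Q = √(0.00198) = 0.0445
Q = 0.00900, so δQ = 0.0445 × 0.00900 = 0.000401.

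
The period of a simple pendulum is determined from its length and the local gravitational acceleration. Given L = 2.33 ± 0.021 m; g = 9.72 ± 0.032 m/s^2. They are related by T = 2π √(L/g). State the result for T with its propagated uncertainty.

3.08 ± 0.0148 s

Products/powers → add relative errors in quadrature, weighted by exponent:
  (½·δL/L)² = (0.5×0.00901)² = 2.03e-05;  (−½·δg/g)² = (-0.5×0.00329)² = 2.71e-06
δT/T = √(2.3e-05) = 0.00480
T = 3.08 s, so δT = 0.00480 × 3.08 = 0.0148 s.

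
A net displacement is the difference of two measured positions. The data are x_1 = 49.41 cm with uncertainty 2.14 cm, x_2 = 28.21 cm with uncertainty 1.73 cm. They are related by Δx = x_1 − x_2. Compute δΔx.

2.75 cm

Absolute uncertainties add in quadrature for a linear combination:
  (δx_1)² = 4.58;  (δx_2)² = 2.99
δΔx = √(7.57) = 2.75 cm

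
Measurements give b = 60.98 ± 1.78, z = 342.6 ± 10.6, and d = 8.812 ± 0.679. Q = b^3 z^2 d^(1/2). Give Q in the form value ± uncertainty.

For a monomial Q ∝ b^3, z^2, d^(1/2), fractional errors add in quadrature:
  (3·δb/b)² = (3×0.0292)² = 0.00767;  (2·δz/z)² = (2×0.0309)² = 0.00383;  (½·δd/d)² = (0.5×0.0771)² = 0.00148
δQ/Q = √(0.0130) = 0.114
Q = 7.901e+10, so δQ = 0.114 × 7.901e+10 = 9e+09.

(7.901 ± 0.900) × 10^10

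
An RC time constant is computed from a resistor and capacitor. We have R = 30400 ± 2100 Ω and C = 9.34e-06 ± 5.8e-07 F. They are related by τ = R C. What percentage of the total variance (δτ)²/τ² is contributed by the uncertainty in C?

(δτ/τ)² = (1·δR/R)² + (1·δC/C)²
  R term: (1×0.0691)² = 0.00477
  C term: (1×0.0621)² = 0.00386
Total = 0.00863. Share from C = 0.00386/0.00863 = 0.447.

44.7%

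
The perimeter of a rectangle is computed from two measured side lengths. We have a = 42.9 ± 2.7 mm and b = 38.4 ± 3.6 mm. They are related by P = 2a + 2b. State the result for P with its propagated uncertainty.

163 ± 9.00 mm

Sums and differences: (δP)² = Σ (cᵢ δxᵢ)².
  (2·δa)² = 29.2;  (2·δb)² = 51.8
δP = √(81.0) = 9.00 mm
P = 163 mm.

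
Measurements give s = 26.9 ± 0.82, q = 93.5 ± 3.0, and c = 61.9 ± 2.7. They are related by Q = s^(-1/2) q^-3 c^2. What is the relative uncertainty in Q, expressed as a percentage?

13.1%

Products/powers → add relative errors in quadrature, weighted by exponent:
  (−½·δs/s)² = (-0.5×0.0305)² = 0.000232;  (-3·δq/q)² = (-3×0.0321)² = 0.00927;  (2·δc/c)² = (2×0.0436)² = 0.00761
δQ/Q = √(0.0171) = 0.131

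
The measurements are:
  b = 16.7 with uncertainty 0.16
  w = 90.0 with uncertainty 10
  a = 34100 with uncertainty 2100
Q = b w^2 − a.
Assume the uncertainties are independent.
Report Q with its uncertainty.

Let p = b·w^2 = 1.35e+05. δp/p = √((1·δb/b)² + (2·δw/w)²) = √(9.18e-05 + 0.0494) = 0.222, so δp = 30100.
Q = p − a: δQ = √(δp² + δa²) = √(9.05e+08 + 4.41e+06) = 30200
Q = 1.01e+05.

(1.01 ± 0.302) × 10^5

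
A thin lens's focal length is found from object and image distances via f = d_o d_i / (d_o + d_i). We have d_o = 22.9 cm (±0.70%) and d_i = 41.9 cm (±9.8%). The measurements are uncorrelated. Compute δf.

∂f/∂d_o = (d_i/(d_o+d_i))² = 0.418;  ∂f/∂d_i = (d_o/(d_o+d_i))² = 0.125
δf = √((∂f/∂d_o · δd_o)² + (∂f/∂d_i · δd_i)²) = √(0.00449 + 0.263) = 0.517 cm

0.517 cm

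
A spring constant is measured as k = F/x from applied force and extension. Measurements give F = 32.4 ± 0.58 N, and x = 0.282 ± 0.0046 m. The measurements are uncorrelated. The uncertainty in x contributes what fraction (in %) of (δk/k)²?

(δk/k)² = (1·δF/F)² + (-1·δx/x)²
  F term: (1×0.0179)² = 0.000320
  x term: (-1×0.0163)² = 0.000266
Total = 0.000587. Share from x = 0.000266/0.000587 = 0.454.

45.4%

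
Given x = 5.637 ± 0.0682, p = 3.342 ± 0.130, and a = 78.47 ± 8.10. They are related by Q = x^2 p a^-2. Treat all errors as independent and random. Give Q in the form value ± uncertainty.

Since Q is a product/quotient, work with relative uncertainties:
  (2·δx/x)² = (2×0.0121)² = 0.000586;  (1·δp/p)² = (1×0.0389)² = 0.00151;  (-2·δa/a)² = (-2×0.103)² = 0.0426
δQ/Q = √(0.0447) = 0.211
Q = 0.01725, so δQ = 0.211 × 0.01725 = 0.00365.

0.01725 ± 0.00365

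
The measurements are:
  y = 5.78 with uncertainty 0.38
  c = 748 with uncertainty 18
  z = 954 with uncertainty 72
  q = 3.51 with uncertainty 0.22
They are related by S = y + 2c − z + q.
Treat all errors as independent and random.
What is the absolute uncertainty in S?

S is a linear combination, so absolute uncertainties add in quadrature:
  (δy)² = 0.144;  (2·δc)² = 1300;  (δz)² = 5180;  (δq)² = 0.0484
δS = √(6480) = 80.5

80.5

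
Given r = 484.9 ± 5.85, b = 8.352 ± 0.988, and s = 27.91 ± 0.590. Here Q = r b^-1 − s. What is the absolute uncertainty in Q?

6.93

Let p = r·b^-1 = 58.06. δp/p = √((1·δr/r)² + (-1·δb/b)²) = √(0.000146 + 0.0140) = 0.119, so δp = 6.90.
Q = p − s: δQ = √(δp² + δs²) = √(47.7 + 0.348) = 6.93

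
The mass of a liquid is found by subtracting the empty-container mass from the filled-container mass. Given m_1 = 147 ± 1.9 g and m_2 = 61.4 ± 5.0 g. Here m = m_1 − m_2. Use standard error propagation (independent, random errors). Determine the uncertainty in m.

Each term contributes (cᵢ δxᵢ)² to (δm)²:
  (δm_1)² = 3.61;  (δm_2)² = 25.0
δm = √(28.6) = 5.35 g

5.35 g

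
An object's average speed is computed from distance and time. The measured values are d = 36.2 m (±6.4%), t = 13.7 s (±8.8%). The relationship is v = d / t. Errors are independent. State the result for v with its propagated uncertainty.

2.64 ± 0.288 m/s

v is a product of powers, so relative uncertainties combine in quadrature:
  (1·δd/d)² = (1×0.0640)² = 0.00410;  (-1·δt/t)² = (-1×0.0880)² = 0.00774
δv/v = √(0.0118) = 0.109
v = 2.64 m/s, so δv = 0.109 × 2.64 = 0.288 m/s.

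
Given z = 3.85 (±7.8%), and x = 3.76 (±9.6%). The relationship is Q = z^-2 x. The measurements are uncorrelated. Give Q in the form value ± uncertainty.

Each factor contributes (exponent × relative error)² to (δQ/Q)²:
  (-2·δz/z)² = (-2×0.0780)² = 0.0243;  (1·δx/x)² = (1×0.0960)² = 0.00922
δQ/Q = √(0.0336) = 0.183
Q = 0.254, so δQ = 0.183 × 0.254 = 0.0465.

0.254 ± 0.0465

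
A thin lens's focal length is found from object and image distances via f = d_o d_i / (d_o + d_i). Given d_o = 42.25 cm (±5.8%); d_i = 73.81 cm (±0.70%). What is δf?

0.993 cm

∂f/∂d_o = (d_i/(d_o+d_i))² = 0.404;  ∂f/∂d_i = (d_o/(d_o+d_i))² = 0.133
δf = √((∂f/∂d_o · δd_o)² + (∂f/∂d_i · δd_i)²) = √(0.982 + 0.00469) = 0.993 cm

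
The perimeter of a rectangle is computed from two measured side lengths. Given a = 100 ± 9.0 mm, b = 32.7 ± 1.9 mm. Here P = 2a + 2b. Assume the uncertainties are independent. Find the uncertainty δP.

18.4 mm

For a sum/difference, combine absolute errors in quadrature:
  (2·δa)² = 324;  (2·δb)² = 14.4
δP = √(338) = 18.4 mm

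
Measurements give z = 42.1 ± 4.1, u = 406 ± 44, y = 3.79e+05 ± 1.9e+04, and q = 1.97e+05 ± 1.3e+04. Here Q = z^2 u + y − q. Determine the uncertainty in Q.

Let p = z^2·u = 7.2e+05. δp/p = √((2·δz/z)² + (1·δu/u)²) = √(0.0379 + 0.0117) = 0.223, so δp = 1.6e+05.
Q = p + y − q: δQ = √(δp² + δy² + δq²) = √(2.57e+10 + 3.61e+08 + 1.69e+08) = 1.62e+05

1.62e+05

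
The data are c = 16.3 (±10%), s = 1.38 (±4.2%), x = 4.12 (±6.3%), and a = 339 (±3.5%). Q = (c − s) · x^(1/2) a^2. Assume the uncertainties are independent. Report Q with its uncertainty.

(3.48 ± 0.465) × 10^6

Let u = c − s = 14.9. δu = √(δc² + δs²) = √(2.66 + 0.00336) = 1.63, so δu/u = 0.109.
Q is then a monomial in u, x, a:
δQ/Q = √((δu/u)² + (½·δx/x)² + (2·δa/a)²) = √(0.0120 + 0.000992 + 0.00490) = 0.134
Q = 3.48e+06, so δQ = 0.134 × 3.48e+06 = 4.65e+05.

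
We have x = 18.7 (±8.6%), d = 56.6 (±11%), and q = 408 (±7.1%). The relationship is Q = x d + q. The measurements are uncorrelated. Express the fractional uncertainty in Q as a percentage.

Let p = x·d = 1060. δp/p = √((1·δx/x)² + (1·δd/d)²) = √(0.00740 + 0.0121) = 0.140, so δp = 148.
Q = p + q: δQ = √(δp² + δq²) = √(21800 + 839) = 151
Q = 1470, so δQ/Q = 151/1470 = 0.103.

10.3%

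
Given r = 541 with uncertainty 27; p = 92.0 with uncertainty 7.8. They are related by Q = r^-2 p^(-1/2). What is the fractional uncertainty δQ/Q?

Products/powers → add relative errors in quadrature, weighted by exponent:
  (-2·δr/r)² = (-2×0.0499)² = 0.00996;  (−½·δp/p)² = (-0.5×0.0848)² = 0.00180
δQ/Q = √(0.0118) = 0.108

0.108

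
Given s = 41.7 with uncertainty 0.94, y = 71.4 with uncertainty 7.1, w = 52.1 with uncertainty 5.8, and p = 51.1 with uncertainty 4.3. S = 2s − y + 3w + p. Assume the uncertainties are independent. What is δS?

Each term contributes (cᵢ δxᵢ)² to (δS)²:
  (2·δs)² = 3.53;  (δy)² = 50.4;  (3·δw)² = 303;  (δp)² = 18.5
δS = √(375) = 19.4

19.4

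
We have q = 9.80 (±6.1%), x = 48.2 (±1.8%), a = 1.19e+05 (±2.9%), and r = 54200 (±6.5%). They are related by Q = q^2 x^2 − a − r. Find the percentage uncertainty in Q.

Let p = q^2·x^2 = 2.23e+05. δp/p = √((2·δq/q)² + (2·δx/x)²) = √(0.0149 + 0.00130) = 0.127, so δp = 28400.
Q = p − a − r: δQ = √(δp² + δa² + δr²) = √(8.06e+08 + 1.19e+07 + 1.24e+07) = 28800
Q = 49900, so δQ/Q = 28800/49900 = 0.577.

57.7%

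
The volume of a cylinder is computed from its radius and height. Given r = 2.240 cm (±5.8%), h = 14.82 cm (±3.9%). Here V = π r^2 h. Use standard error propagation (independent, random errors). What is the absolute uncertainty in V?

28.6 cm^3

For a monomial V ∝ r^2, h, fractional errors add in quadrature:
  (2·δr/r)² = (2×0.0580)² = 0.0135;  (1·δh/h)² = (1×0.0390)² = 0.00152
δV/V = √(0.0150) = 0.122
V = 233.6 cm^3, so δV = 0.122 × 233.6 = 28.6 cm^3.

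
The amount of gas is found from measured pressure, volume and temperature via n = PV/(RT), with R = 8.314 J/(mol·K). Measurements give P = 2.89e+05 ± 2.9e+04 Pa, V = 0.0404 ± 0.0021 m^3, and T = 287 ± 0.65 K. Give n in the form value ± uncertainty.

Products/powers → add relative errors in quadrature, weighted by exponent:
  (1·δP/P)² = (1×0.100)² = 0.0101;  (1·δV/V)² = (1×0.0520)² = 0.00270;  (-1·δT/T)² = (-1×0.00226)² = 5.13e-06
δn/n = √(0.0128) = 0.113
n = 4.89 mol, so δn = 0.113 × 4.89 = 0.553 mol.

4.89 ± 0.553 mol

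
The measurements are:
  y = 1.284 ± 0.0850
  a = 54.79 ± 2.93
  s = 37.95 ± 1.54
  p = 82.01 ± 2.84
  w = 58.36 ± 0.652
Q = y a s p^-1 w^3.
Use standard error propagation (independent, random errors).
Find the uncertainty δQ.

6.85e+05

Each factor contributes (exponent × relative error)² to (δQ/Q)²:
  (1·δy/y)² = (1×0.0662)² = 0.00438;  (1·δa/a)² = (1×0.0535)² = 0.00286;  (1·δs/s)² = (1×0.0406)² = 0.00165;  (-1·δp/p)² = (-1×0.0346)² = 0.00120;  (3·δw/w)² = (3×0.0112)² = 0.00112
δQ/Q = √(0.0112) = 0.106
Q = 6.471e+06, so δQ = 0.106 × 6.471e+06 = 6.85e+05.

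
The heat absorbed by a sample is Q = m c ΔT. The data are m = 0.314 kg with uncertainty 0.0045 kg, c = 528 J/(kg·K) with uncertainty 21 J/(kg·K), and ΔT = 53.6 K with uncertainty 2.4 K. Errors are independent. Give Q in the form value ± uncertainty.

8890 ± 547 J

For a monomial Q ∝ m, c, ΔT, fractional errors add in quadrature:
  (1·δm/m)² = (1×0.0143)² = 0.000205;  (1·δc/c)² = (1×0.0398)² = 0.00158;  (1·δΔT/ΔT)² = (1×0.0448)² = 0.00200
δQ/Q = √(0.00379) = 0.0616
Q = 8890 J, so δQ = 0.0616 × 8890 = 547 J.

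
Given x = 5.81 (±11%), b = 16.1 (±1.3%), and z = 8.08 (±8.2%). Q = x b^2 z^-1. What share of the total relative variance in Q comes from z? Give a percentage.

34.5%

(δQ/Q)² = (1·δx/x)² + (2·δb/b)² + (-1·δz/z)²
  x term: (1×0.110)² = 0.0121
  b term: (2×0.0130)² = 0.000676
  z term: (-1×0.0820)² = 0.00672
Total = 0.0195. Share from z = 0.00672/0.0195 = 0.345.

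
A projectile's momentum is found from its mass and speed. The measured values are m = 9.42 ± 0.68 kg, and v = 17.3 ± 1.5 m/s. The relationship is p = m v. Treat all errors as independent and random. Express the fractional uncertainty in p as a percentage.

11.3%

Relative error in a monomial: (δp/p)² = Σ (nᵢ · δxᵢ/xᵢ)².
  (1·δm/m)² = (1×0.0722)² = 0.00521;  (1·δv/v)² = (1×0.0867)² = 0.00752
δp/p = √(0.0127) = 0.113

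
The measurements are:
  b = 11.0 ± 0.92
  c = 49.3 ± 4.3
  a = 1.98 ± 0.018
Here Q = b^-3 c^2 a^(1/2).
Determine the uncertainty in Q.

0.785

Products/powers → add relative errors in quadrature, weighted by exponent:
  (-3·δb/b)² = (-3×0.0836)² = 0.0630;  (2·δc/c)² = (2×0.0872)² = 0.0304;  (½·δa/a)² = (0.5×0.00909)² = 2.07e-05
δQ/Q = √(0.0934) = 0.306
Q = 2.57, so δQ = 0.306 × 2.57 = 0.785.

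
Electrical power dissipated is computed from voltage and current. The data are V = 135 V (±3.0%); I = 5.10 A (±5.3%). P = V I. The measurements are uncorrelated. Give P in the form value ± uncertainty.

688 ± 41.9 W

Since P is a product/quotient, work with relative uncertainties:
  (1·δV/V)² = (1×0.0300)² = 0.000900;  (1·δI/I)² = (1×0.0530)² = 0.00281
δP/P = √(0.00371) = 0.0609
P = 688 W, so δP = 0.0609 × 688 = 41.9 W.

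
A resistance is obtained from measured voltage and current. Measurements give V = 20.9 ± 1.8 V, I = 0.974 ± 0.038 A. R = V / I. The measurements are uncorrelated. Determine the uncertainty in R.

Since R is a product/quotient, work with relative uncertainties:
  (1·δV/V)² = (1×0.0861)² = 0.00742;  (-1·δI/I)² = (-1×0.0390)² = 0.00152
δR/R = √(0.00894) = 0.0945
R = 21.5 Ω, so δR = 0.0945 × 21.5 = 2.03 Ω.

2.03 Ω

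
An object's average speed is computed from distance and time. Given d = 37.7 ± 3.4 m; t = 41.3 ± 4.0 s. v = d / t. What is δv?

Products/powers → add relative errors in quadrature, weighted by exponent:
  (1·δd/d)² = (1×0.0902)² = 0.00813;  (-1·δt/t)² = (-1×0.0969)² = 0.00938
δv/v = √(0.0175) = 0.132
v = 0.913 m/s, so δv = 0.132 × 0.913 = 0.121 m/s.

0.121 m/s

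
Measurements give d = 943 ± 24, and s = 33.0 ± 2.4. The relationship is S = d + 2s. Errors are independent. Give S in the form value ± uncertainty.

1010 ± 24.5

For a sum/difference, combine absolute errors in quadrature:
  (δd)² = 576;  (2·δs)² = 23.0
δS = √(599) = 24.5
S = 1010.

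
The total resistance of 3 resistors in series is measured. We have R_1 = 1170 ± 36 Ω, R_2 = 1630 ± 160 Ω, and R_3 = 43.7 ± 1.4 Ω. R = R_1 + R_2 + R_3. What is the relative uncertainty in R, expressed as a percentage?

5.77%

Each term contributes (cᵢ δxᵢ)² to (δR)²:
  (δR_1)² = 1300;  (δR_2)² = 25600;  (δR_3)² = 1.96
δR = √(26900) = 164 Ω
R = 2840 Ω, so δR/R = 164/2840 = 0.0577.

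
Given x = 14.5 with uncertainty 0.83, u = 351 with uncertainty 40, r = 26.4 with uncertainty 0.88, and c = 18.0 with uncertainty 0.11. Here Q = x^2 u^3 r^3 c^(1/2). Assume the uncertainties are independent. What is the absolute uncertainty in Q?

Each factor contributes (exponent × relative error)² to (δQ/Q)²:
  (2·δx/x)² = (2×0.0572)² = 0.0131;  (3·δu/u)² = (3×0.114)² = 0.117;  (3·δr/r)² = (3×0.0333)² = 0.0100;  (½·δc/c)² = (0.5×0.00611)² = 9.34e-06
δQ/Q = √(0.140) = 0.374
Q = 7.1e+14, so δQ = 0.374 × 7.1e+14 = 2.66e+14.

2.66e+14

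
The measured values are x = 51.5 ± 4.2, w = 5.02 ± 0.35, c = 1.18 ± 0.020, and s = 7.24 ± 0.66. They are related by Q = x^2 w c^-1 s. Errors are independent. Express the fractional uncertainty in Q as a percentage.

20.0%

For a monomial Q ∝ x^2, w, c^-1, s, fractional errors add in quadrature:
  (2·δx/x)² = (2×0.0816)² = 0.0266;  (1·δw/w)² = (1×0.0697)² = 0.00486;  (-1·δc/c)² = (-1×0.0169)² = 0.000287;  (1·δs/s)² = (1×0.0912)² = 0.00831
δQ/Q = √(0.0401) = 0.200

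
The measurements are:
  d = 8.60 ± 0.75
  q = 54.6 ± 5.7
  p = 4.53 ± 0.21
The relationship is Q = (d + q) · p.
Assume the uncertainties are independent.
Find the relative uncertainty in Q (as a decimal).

Let u = d + q = 63.2. δu = √(δd² + δq²) = √(0.562 + 32.5) = 5.75, so δu/u = 0.0910.
Q is then a monomial in u, p:
δQ/Q = √((δu/u)² + (1·δp/p)²) = √(0.00828 + 0.00215) = 0.102

0.102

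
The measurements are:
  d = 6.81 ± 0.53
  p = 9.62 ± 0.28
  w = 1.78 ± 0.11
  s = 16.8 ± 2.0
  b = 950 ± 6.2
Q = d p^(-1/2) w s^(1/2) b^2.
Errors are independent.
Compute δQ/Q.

For a monomial Q ∝ d, p^(-1/2), w, s^(1/2), b^2, fractional errors add in quadrature:
  (1·δd/d)² = (1×0.0778)² = 0.00606;  (−½·δp/p)² = (-0.5×0.0291)² = 0.000212;  (1·δw/w)² = (1×0.0618)² = 0.00382;  (½·δs/s)² = (0.5×0.119)² = 0.00354;  (2·δb/b)² = (2×0.00653)² = 0.000170
δQ/Q = √(0.0138) = 0.117

0.117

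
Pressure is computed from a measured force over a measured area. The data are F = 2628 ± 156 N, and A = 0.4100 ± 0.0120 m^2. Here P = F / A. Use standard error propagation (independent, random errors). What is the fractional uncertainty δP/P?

Since P is a product/quotient, work with relative uncertainties:
  (1·δF/F)² = (1×0.0594)² = 0.00352;  (-1·δA/A)² = (-1×0.0293)² = 0.000857
δP/P = √(0.00438) = 0.0662

0.0662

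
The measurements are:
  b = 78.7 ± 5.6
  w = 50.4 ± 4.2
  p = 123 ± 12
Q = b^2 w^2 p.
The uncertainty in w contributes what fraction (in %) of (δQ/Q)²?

48.3%

(δQ/Q)² = (2·δb/b)² + (2·δw/w)² + (1·δp/p)²
  b term: (2×0.0712)² = 0.0203
  w term: (2×0.0833)² = 0.0278
  p term: (1×0.0976)² = 0.00952
Total = 0.0575. Share from w = 0.0278/0.0575 = 0.483.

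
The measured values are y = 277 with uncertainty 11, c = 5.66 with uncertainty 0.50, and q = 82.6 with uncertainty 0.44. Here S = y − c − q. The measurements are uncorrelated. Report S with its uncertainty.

Absolute uncertainties add in quadrature for a linear combination:
  (δy)² = 121;  (δc)² = 0.250;  (δq)² = 0.194
δS = √(121) = 11.0
S = 189.

189 ± 11.0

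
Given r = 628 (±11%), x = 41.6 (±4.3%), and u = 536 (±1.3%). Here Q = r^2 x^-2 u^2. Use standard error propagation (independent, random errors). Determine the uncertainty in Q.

Each factor contributes (exponent × relative error)² to (δQ/Q)²:
  (2·δr/r)² = (2×0.110)² = 0.0484;  (-2·δx/x)² = (-2×0.0430)² = 0.00740;  (2·δu/u)² = (2×0.0130)² = 0.000676
δQ/Q = √(0.0565) = 0.238
Q = 6.55e+07, so δQ = 0.238 × 6.55e+07 = 1.56e+07.

1.56e+07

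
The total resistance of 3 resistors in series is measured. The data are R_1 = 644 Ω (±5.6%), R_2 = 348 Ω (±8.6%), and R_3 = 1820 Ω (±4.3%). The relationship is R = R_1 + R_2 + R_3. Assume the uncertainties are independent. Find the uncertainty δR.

For a sum/difference, combine absolute errors in quadrature:
  (δR_1)² = 1300;  (δR_2)² = 896;  (δR_3)² = 6120
δR = √(8320) = 91.2 Ω

91.2 Ω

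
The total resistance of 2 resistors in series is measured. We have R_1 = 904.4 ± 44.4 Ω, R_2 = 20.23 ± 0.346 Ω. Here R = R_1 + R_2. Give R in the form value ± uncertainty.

Each term contributes (cᵢ δxᵢ)² to (δR)²:
  (δR_1)² = 1970;  (δR_2)² = 0.120
δR = √(1970) = 44.4 Ω
R = 924.6 Ω.

924.6 ± 44.4 Ω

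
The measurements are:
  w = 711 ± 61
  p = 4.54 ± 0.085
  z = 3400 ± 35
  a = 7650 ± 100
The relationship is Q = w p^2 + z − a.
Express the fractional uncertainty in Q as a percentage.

13.2%

Let h = w·p^2 = 14700. δh/h = √((1·δw/w)² + (2·δp/p)²) = √(0.00736 + 0.00140) = 0.0936, so δh = 1370.
Q = h + z − a: δQ = √(δh² + δz² + δa²) = √(1.88e+06 + 1220 + 10000) = 1380
Q = 10400, so δQ/Q = 1380/10400 = 0.132.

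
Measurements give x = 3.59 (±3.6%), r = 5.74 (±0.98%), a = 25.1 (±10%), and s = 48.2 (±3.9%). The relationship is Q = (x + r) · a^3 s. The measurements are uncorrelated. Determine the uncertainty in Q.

Let u = x + r = 9.33. δu = √(δx² + δr²) = √(0.0167 + 0.00316) = 0.141, so δu/u = 0.0151.
Q is then a monomial in u, a, s:
δQ/Q = √((δu/u)² + (3·δa/a)² + (1·δs/s)²) = √(0.000228 + 0.0900 + 0.00152) = 0.303
Q = 7.11e+06, so δQ = 0.303 × 7.11e+06 = 2.15e+06.

2.15e+06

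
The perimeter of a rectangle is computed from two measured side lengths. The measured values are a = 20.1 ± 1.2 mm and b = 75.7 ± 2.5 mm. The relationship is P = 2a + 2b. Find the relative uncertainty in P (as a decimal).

Sums and differences: (δP)² = Σ (cᵢ δxᵢ)².
  (2·δa)² = 5.76;  (2·δb)² = 25.0
δP = √(30.8) = 5.55 mm
P = 192 mm, so δP/P = 5.55/192 = 0.0289.

0.0289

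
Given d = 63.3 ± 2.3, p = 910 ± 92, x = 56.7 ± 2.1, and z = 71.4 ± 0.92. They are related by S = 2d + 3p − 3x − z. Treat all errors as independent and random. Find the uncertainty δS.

276

Each term contributes (cᵢ δxᵢ)² to (δS)²:
  (2·δd)² = 21.2;  (3·δp)² = 76200;  (3·δx)² = 39.7;  (δz)² = 0.846
δS = √(76200) = 276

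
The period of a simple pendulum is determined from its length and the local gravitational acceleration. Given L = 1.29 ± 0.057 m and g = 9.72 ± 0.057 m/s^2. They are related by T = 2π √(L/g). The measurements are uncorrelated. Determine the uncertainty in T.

T is a product of powers, so relative uncertainties combine in quadrature:
  (½·δL/L)² = (0.5×0.0442)² = 0.000488;  (−½·δg/g)² = (-0.5×0.00586)² = 8.6e-06
δT/T = √(0.000497) = 0.0223
T = 2.29 s, so δT = 0.0223 × 2.29 = 0.0510 s.

0.0510 s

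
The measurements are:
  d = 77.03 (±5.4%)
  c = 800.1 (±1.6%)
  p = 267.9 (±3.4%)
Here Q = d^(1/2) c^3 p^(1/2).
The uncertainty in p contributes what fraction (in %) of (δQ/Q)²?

8.70%

(δQ/Q)² = (½·δd/d)² + (3·δc/c)² + (½·δp/p)²
  d term: (0.5×0.0540)² = 0.000729
  c term: (3×0.0160)² = 0.00230
  p term: (0.5×0.0340)² = 0.000289
Total = 0.00332. Share from p = 0.000289/0.00332 = 0.0870.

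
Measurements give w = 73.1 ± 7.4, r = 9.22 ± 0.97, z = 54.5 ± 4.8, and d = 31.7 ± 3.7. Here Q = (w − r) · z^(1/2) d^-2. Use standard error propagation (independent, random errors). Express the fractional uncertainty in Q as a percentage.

26.5%

Let u = w − r = 63.9. δu = √(δw² + δr²) = √(54.8 + 0.941) = 7.46, so δu/u = 0.117.
Q is then a monomial in u, z, d:
δQ/Q = √((δu/u)² + (½·δz/z)² + (-2·δd/d)²) = √(0.0136 + 0.00194 + 0.0545) = 0.265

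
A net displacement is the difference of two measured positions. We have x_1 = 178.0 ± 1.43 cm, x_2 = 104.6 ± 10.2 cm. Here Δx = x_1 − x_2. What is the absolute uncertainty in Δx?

10.3 cm

Each term contributes (cᵢ δxᵢ)² to (δΔx)²:
  (δx_1)² = 2.04;  (δx_2)² = 104
δΔx = √(106) = 10.3 cm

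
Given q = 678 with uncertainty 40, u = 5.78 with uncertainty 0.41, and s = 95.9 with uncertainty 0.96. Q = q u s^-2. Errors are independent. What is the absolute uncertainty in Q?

Each factor contributes (exponent × relative error)² to (δQ/Q)²:
  (1·δq/q)² = (1×0.0590)² = 0.00348;  (1·δu/u)² = (1×0.0709)² = 0.00503;  (-2·δs/s)² = (-2×0.0100)² = 0.000401
δQ/Q = √(0.00891) = 0.0944
Q = 0.426, so δQ = 0.0944 × 0.426 = 0.0402.

0.0402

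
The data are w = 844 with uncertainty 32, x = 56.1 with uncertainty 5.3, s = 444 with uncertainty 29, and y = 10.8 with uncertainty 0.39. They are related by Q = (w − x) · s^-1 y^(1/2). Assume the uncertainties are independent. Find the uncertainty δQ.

0.462

Let u = w − x = 788. δu = √(δw² + δx²) = √(1020 + 28.1) = 32.4, so δu/u = 0.0412.
Q is then a monomial in u, s, y:
δQ/Q = √((δu/u)² + (-1·δs/s)² + (½·δy/y)²) = √(0.00169 + 0.00427 + 0.000326) = 0.0793
Q = 5.83, so δQ = 0.0793 × 5.83 = 0.462.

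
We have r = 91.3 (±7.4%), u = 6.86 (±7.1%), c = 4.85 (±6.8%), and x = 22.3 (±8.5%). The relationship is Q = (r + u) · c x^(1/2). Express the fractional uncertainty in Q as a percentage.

Let w = r + u = 98.2. δw = √(δr² + δu²) = √(45.6 + 0.237) = 6.77, so δw/w = 0.0690.
Q is then a monomial in w, c, x:
δQ/Q = √((δw/w)² + (1·δc/c)² + (½·δx/x)²) = √(0.00476 + 0.00462 + 0.00181) = 0.106

10.6%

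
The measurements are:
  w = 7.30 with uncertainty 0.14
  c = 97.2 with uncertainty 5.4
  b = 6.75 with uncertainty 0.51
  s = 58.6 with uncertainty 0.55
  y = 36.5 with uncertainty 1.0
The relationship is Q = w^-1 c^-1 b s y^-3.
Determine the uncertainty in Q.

1.45e-06

Each factor contributes (exponent × relative error)² to (δQ/Q)²:
  (-1·δw/w)² = (-1×0.0192)² = 0.000368;  (-1·δc/c)² = (-1×0.0556)² = 0.00309;  (1·δb/b)² = (1×0.0756)² = 0.00571;  (1·δs/s)² = (1×0.00939)² = 8.81e-05;  (-3·δy/y)² = (-3×0.0274)² = 0.00676
δQ/Q = √(0.0160) = 0.127
Q = 1.15e-05, so δQ = 0.127 × 1.15e-05 = 1.45e-06.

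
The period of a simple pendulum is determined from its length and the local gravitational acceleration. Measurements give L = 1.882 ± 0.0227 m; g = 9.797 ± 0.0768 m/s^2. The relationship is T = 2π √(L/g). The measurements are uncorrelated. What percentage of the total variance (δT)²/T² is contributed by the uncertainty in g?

29.7%

(δT/T)² = (½·δL/L)² + (−½·δg/g)²
  L term: (0.5×0.0121)² = 3.64e-05
  g term: (-0.5×0.00784)² = 1.54e-05
Total = 5.17e-05. Share from g = 1.54e-05/5.17e-05 = 0.297.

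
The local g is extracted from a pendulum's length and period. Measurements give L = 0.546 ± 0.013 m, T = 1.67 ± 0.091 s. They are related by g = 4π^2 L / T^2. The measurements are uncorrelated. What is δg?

0.862 m/s^2

Each factor contributes (exponent × relative error)² to (δg/g)²:
  (1·δL/L)² = (1×0.0238)² = 0.000567;  (-2·δT/T)² = (-2×0.0545)² = 0.0119
δg/g = √(0.0124) = 0.112
g = 7.73 m/s^2, so δg = 0.112 × 7.73 = 0.862 m/s^2.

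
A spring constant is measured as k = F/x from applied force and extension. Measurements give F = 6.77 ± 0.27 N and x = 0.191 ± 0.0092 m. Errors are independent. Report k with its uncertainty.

35.4 ± 2.22 N/m

Relative error in a monomial: (δk/k)² = Σ (nᵢ · δxᵢ/xᵢ)².
  (1·δF/F)² = (1×0.0399)² = 0.00159;  (-1·δx/x)² = (-1×0.0482)² = 0.00232
δk/k = √(0.00391) = 0.0625
k = 35.4 N/m, so δk = 0.0625 × 35.4 = 2.22 N/m.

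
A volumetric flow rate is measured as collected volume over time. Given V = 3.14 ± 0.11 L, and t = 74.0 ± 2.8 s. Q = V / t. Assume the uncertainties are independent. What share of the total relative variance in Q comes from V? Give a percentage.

46.2%

(δQ/Q)² = (1·δV/V)² + (-1·δt/t)²
  V term: (1×0.0350)² = 0.00123
  t term: (-1×0.0378)² = 0.00143
Total = 0.00266. Share from V = 0.00123/0.00266 = 0.462.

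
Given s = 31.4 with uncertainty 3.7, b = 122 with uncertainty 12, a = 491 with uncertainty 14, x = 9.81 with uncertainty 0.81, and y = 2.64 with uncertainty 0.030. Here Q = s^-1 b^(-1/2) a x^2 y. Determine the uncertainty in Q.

Relative error in a monomial: (δQ/Q)² = Σ (nᵢ · δxᵢ/xᵢ)².
  (-1·δs/s)² = (-1×0.118)² = 0.0139;  (−½·δb/b)² = (-0.5×0.0984)² = 0.00242;  (1·δa/a)² = (1×0.0285)² = 0.000813;  (2·δx/x)² = (2×0.0826)² = 0.0273;  (1·δy/y)² = (1×0.0114)² = 0.000129
δQ/Q = √(0.0445) = 0.211
Q = 360, so δQ = 0.211 × 360 = 75.9.

75.9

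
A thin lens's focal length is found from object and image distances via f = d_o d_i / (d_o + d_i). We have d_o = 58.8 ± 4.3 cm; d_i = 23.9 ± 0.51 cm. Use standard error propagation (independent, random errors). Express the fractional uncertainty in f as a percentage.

2.60%

∂f/∂d_o = (d_i/(d_o+d_i))² = 0.0835;  ∂f/∂d_i = (d_o/(d_o+d_i))² = 0.506
δf = √((∂f/∂d_o · δd_o)² + (∂f/∂d_i · δd_i)²) = √(0.129 + 0.0665) = 0.442 cm
f = 17.0 cm, so δf/f = 0.442/17.0 = 0.0260.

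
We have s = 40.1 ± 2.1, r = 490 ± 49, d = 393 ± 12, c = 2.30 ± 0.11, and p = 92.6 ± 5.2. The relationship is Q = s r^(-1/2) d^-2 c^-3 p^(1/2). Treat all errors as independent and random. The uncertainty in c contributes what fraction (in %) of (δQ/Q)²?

67.8%

(δQ/Q)² = (1·δs/s)² + (−½·δr/r)² + (-2·δd/d)² + (-3·δc/c)² + (½·δp/p)²
  s term: (1×0.0524)² = 0.00274
  r term: (-0.5×0.100)² = 0.00250
  d term: (-2×0.0305)² = 0.00373
  c term: (-3×0.0478)² = 0.0206
  p term: (0.5×0.0562)² = 0.000788
Total = 0.0303. Share from c = 0.0206/0.0303 = 0.678.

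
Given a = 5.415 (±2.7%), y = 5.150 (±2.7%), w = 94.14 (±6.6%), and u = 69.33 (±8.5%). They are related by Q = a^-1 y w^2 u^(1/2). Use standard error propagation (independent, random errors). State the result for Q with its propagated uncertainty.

Since Q is a product/quotient, work with relative uncertainties:
  (-1·δa/a)² = (-1×0.0270)² = 0.000729;  (1·δy/y)² = (1×0.0270)² = 0.000729;  (2·δw/w)² = (2×0.0660)² = 0.0174;  (½·δu/u)² = (0.5×0.0850)² = 0.00181
δQ/Q = √(0.0207) = 0.144
Q = 70180, so δQ = 0.144 × 70180 = 10100.

70180 ± 10100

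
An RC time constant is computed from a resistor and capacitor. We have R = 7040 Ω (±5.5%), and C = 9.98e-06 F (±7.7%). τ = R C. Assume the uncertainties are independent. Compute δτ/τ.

Each factor contributes (exponent × relative error)² to (δτ/τ)²:
  (1·δR/R)² = (1×0.0550)² = 0.00302;  (1·δC/C)² = (1×0.0770)² = 0.00593
δτ/τ = √(0.00895) = 0.0946

0.0946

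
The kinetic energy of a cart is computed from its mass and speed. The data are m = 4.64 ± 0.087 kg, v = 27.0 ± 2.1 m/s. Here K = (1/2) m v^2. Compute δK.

265 J

Each factor contributes (exponent × relative error)² to (δK/K)²:
  (1·δm/m)² = (1×0.0187)² = 0.000352;  (2·δv/v)² = (2×0.0778)² = 0.0242
δK/K = √(0.0245) = 0.157
K = 1690 J, so δK = 0.157 × 1690 = 265 J.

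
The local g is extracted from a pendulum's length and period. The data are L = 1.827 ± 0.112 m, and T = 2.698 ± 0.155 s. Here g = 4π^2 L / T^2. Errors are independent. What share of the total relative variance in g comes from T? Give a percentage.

(δg/g)² = (1·δL/L)² + (-2·δT/T)²
  L term: (1×0.0613)² = 0.00376
  T term: (-2×0.0574)² = 0.0132
Total = 0.0170. Share from T = 0.0132/0.0170 = 0.778.

77.8%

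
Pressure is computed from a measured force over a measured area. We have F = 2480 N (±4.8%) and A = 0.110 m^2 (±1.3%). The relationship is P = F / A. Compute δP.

1120 Pa

P is a product of powers, so relative uncertainties combine in quadrature:
  (1·δF/F)² = (1×0.0480)² = 0.00230;  (-1·δA/A)² = (-1×0.0130)² = 0.000169
δP/P = √(0.00247) = 0.0497
P = 22500 Pa, so δP = 0.0497 × 22500 = 1120 Pa.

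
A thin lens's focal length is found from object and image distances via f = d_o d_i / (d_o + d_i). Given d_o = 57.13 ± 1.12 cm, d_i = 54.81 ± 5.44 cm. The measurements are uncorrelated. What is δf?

∂f/∂d_o = (d_i/(d_o+d_i))² = 0.240;  ∂f/∂d_i = (d_o/(d_o+d_i))² = 0.260
δf = √((∂f/∂d_o · δd_o)² + (∂f/∂d_i · δd_i)²) = √(0.0721 + 2.01) = 1.44 cm

1.44 cm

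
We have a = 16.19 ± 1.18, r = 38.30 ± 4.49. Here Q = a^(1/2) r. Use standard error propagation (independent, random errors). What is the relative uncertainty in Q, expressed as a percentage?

12.3%

For a monomial Q ∝ a^(1/2), r, fractional errors add in quadrature:
  (½·δa/a)² = (0.5×0.0729)² = 0.00133;  (1·δr/r)² = (1×0.117)² = 0.0137
δQ/Q = √(0.0151) = 0.123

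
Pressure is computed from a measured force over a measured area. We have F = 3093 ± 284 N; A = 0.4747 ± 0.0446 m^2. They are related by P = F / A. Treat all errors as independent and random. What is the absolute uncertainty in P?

Products/powers → add relative errors in quadrature, weighted by exponent:
  (1·δF/F)² = (1×0.0918)² = 0.00843;  (-1·δA/A)² = (-1×0.0940)² = 0.00883
δP/P = √(0.0173) = 0.131
P = 6516 Pa, so δP = 0.131 × 6516 = 856 Pa.

856 Pa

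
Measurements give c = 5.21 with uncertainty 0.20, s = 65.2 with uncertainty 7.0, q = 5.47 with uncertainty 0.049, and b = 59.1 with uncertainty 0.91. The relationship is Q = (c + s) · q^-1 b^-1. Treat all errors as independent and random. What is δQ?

0.0220

Let u = c + s = 70.4. δu = √(δc² + δs²) = √(0.0400 + 49.0) = 7.00, so δu/u = 0.0995.
Q is then a monomial in u, q, b:
δQ/Q = √((δu/u)² + (-1·δq/q)² + (-1·δb/b)²) = √(0.00989 + 8.02e-05 + 0.000237) = 0.101
Q = 0.218, so δQ = 0.101 × 0.218 = 0.0220.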